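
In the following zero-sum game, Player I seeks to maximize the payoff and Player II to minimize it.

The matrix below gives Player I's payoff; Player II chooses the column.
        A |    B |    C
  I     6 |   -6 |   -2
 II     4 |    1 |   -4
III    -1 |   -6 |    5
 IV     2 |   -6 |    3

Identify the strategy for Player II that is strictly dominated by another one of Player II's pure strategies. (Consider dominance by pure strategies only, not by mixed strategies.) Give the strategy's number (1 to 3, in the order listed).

Player II prefers columns that give Player I less. Compare A with B: -6 < 6, 1 < 4, -6 < -1, -6 < 2.
So B strictly dominates A for Player II; A is strictly dominated.

1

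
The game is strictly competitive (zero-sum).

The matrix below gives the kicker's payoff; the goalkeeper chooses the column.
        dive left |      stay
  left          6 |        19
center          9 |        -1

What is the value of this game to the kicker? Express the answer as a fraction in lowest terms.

Row minima are 6 and -1, so the kicker's maximin is 6; column maxima are 9 and 19, so the goalkeeper's minimax is 9. These differ, so the equilibrium is in mixed strategies.
Let the kicker play left with probability p. The goalkeeper is indifferent when 6p + 9(1−p) = 19p − (1−p), giving p = 10/23.
Let the goalkeeper play dive left with probability q. The kicker is indifferent when 6q + 19(1−q) = 9q − (1−q), giving q = 20/23.
The value is 6·(20/23) + (19)·(3/23) = 177/23.

177/23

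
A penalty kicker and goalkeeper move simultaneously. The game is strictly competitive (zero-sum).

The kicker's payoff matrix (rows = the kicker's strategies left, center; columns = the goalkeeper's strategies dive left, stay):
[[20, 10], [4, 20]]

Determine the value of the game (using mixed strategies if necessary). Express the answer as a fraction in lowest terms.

180/13

Row minima are 10 and 4, so the kicker's maximin is 10; column maxima are 20 and 20, so the goalkeeper's minimax is 20. These differ, so the equilibrium is in mixed strategies.
Let the kicker play left with probability p. The goalkeeper is indifferent when 20p + 4(1−p) = 10p + 20(1−p), giving p = 8/13.
Let the goalkeeper play dive left with probability q. The kicker is indifferent when 20q + 10(1−q) = 4q + 20(1−q), giving q = 5/13.
The value is 20·(5/13) + (10)·(8/13) = 180/13.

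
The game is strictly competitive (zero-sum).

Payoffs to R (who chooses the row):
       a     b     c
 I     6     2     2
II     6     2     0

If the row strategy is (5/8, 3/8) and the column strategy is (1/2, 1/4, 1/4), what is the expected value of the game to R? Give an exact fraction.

61/16

Against (1/2, 1/4, 1/4), each row's expected payoff is I: 4; II: 7/2.
Taking the (5/8, 3/8)-weighted average: (5/8)·(4) + (3/8)·(7/2) = 61/16.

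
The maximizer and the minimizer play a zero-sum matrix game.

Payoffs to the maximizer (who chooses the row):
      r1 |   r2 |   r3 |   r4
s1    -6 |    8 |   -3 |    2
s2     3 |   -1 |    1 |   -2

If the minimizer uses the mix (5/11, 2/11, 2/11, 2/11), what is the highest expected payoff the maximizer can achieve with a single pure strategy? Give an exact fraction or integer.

s1: (-6)·(5/11) + (8)·(2/11) + (-3)·(2/11) + (2)·(2/11) = -16/11.
s2: (3)·(5/11) + (-1)·(2/11) + (1)·(2/11) + (-2)·(2/11) = 1.
The best pure response is s2 with expected payoff 1.

1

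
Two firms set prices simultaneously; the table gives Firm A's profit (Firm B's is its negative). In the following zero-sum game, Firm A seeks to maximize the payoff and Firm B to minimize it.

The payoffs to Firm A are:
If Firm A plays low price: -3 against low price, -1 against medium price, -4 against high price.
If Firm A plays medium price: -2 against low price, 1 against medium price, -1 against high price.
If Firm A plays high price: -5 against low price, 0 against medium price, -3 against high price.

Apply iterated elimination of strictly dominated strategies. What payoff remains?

Column medium price is strictly dominated by low price for Firm B (-3<-1, -2<1, -5<0); eliminate medium price.
Row high price is strictly dominated by row medium price (-2>-5, -1>-3); eliminate high price.
Row low price is strictly dominated by row medium price (-2>-3, -1>-4); eliminate low price.
Column high price is strictly dominated by low price for Firm B (-2<-1); eliminate high price.
Only (medium price, low price) remains, with payoff -2.

-2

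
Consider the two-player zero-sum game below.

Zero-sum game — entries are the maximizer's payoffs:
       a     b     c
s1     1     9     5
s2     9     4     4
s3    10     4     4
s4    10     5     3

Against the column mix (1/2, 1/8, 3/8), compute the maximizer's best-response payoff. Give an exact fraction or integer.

s1: (1)·(1/2) + (9)·(1/8) + (5)·(3/8) = 7/2.
s2: (9)·(1/2) + (4)·(1/8) + (4)·(3/8) = 13/2.
s3: (10)·(1/2) + (4)·(1/8) + (4)·(3/8) = 7.
s4: (10)·(1/2) + (5)·(1/8) + (3)·(3/8) = 27/4.
The best pure response is s3 with expected payoff 7.

7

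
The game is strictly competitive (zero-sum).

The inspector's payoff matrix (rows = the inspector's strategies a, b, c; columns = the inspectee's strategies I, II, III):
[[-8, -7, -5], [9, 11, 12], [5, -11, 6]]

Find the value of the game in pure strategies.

Row minima: -8, 9, -11 → the inspector's maximin is 9.
Column maxima: 9, 11, 12 → the inspectee's minimax is 9.
They coincide at (b, I), so the value is 9.

9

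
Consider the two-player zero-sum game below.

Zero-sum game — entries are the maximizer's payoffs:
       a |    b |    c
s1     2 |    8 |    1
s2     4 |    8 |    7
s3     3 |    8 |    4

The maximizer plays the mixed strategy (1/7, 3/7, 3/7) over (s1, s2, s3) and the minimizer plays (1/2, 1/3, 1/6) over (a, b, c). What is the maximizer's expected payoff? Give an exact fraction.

215/42

Against (1/2, 1/3, 1/6), each row's expected payoff is s1: 23/6; s2: 35/6; s3: 29/6.
Taking the (1/7, 3/7, 3/7)-weighted average: (1/7)·(23/6) + (3/7)·(35/6) + (3/7)·(29/6) = 215/42.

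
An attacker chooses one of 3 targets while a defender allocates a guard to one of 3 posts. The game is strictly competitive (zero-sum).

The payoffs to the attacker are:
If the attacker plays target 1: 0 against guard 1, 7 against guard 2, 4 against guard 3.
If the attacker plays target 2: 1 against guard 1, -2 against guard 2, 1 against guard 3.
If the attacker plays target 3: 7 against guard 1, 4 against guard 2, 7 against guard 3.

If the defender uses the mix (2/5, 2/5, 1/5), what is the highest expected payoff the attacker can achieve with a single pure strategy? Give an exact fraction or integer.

29/5

target 1: (0)·(2/5) + (7)·(2/5) + (4)·(1/5) = 18/5.
target 2: (1)·(2/5) + (-2)·(2/5) + (1)·(1/5) = -1/5.
target 3: (7)·(2/5) + (4)·(2/5) + (7)·(1/5) = 29/5.
The best pure response is target 3 with expected payoff 29/5.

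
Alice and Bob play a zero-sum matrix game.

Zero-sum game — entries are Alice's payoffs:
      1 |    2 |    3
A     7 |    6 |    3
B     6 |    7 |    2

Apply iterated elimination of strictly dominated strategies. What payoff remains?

3

Column 2 is strictly dominated by 3 for Bob (3<6, 2<7); eliminate 2.
Row B is strictly dominated by row A (7>6, 3>2); eliminate B.
Column 1 is strictly dominated by 3 for Bob (3<7); eliminate 1.
Only (A, 3) remains, with payoff 3.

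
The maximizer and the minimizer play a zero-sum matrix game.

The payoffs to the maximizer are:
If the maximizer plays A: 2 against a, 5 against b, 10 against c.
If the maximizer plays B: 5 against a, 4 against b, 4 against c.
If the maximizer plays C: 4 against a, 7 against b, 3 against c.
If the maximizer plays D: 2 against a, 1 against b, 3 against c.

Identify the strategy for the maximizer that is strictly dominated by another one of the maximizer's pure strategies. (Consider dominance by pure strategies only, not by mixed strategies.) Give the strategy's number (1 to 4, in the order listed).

Compare D with B: 5 > 2, 4 > 1, 4 > 3.
So B strictly dominates D for the maximizer; D is strictly dominated.

4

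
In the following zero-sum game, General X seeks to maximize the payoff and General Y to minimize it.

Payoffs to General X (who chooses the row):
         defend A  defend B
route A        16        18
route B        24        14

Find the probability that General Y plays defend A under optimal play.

Row minima are 16 and 14, so General X's maximin is 16; column maxima are 24 and 18, so General Y's minimax is 18. These differ, so the equilibrium is in mixed strategies.
Let General Y play defend A with probability q. General X is indifferent when 16q + 18(1−q) = 24q + 14(1−q), giving q = 1/3.

1/3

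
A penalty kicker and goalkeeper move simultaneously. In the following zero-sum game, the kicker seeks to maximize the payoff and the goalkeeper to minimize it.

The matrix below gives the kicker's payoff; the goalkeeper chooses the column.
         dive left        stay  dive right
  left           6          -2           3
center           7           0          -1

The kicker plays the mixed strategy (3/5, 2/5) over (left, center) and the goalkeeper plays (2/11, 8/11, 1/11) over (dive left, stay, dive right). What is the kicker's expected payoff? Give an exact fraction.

Against (2/11, 8/11, 1/11), each row's expected payoff is left: -1/11; center: 13/11.
Taking the (3/5, 2/5)-weighted average: (3/5)·(-1/11) + (2/5)·(13/11) = 23/55.

23/55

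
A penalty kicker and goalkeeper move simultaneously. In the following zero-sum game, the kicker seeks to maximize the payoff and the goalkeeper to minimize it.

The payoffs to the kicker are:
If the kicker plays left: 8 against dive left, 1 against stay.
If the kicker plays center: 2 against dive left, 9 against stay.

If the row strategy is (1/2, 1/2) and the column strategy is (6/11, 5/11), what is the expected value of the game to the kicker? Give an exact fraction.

5

Against (6/11, 5/11), each row's expected payoff is left: 53/11; center: 57/11.
Taking the (1/2, 1/2)-weighted average: (1/2)·(53/11) + (1/2)·(57/11) = 5.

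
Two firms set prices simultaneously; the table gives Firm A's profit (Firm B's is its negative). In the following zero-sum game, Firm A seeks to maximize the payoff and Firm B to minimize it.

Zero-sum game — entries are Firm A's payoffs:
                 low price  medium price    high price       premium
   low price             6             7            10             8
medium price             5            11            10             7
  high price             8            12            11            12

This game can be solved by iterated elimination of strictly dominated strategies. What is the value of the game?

8

Column medium price is strictly dominated by low price for Firm B (6<7, 5<11, 8<12); eliminate medium price.
Row low price is strictly dominated by row high price (8>6, 11>10, 12>8); eliminate low price.
Column premium is strictly dominated by low price for Firm B (5<7, 8<12); eliminate premium.
Column high price is strictly dominated by low price for Firm B (5<10, 8<11); eliminate high price.
Row medium price is strictly dominated by row high price (8>5); eliminate medium price.
Only (high price, low price) remains, with payoff 8.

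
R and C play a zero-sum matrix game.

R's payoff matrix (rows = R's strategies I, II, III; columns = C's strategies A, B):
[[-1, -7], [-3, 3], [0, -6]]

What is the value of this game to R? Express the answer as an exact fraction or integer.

-3/2

Row I is strictly dominated by row III, so R never plays it.
The remaining 2×2 game on (II, III) × (A, B) has no saddle point. Let R play II with probability p; indifference gives −3p = 3p − 6(1−p), so p = 1/2.
Similarly C's optimal q on A is 3/4, and the value is -3·(3/4) + (3)·(1/4) = -3/2.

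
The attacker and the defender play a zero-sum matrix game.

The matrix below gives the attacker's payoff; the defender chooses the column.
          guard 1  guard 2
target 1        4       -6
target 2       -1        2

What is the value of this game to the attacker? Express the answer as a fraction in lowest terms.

Row minima are -6 and -1, so the attacker's maximin is -1; column maxima are 4 and 2, so the defender's minimax is 2. These differ, so the equilibrium is in mixed strategies.
Let the attacker play target 1 with probability p. The defender is indifferent when 4p − (1−p) = −6p + 2(1−p), giving p = 3/13.
Let the defender play guard 1 with probability q. The attacker is indifferent when 4q − 6(1−q) = −q + 2(1−q), giving q = 8/13.
The value is 4·(8/13) + (-6)·(5/13) = 2/13.

2/13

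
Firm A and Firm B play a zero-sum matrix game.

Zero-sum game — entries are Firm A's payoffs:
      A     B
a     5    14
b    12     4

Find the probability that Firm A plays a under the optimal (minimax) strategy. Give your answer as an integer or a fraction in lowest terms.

Row minima are 5 and 4, so Firm A's maximin is 5; column maxima are 12 and 14, so Firm B's minimax is 12. These differ, so the equilibrium is in mixed strategies.
Let Firm A play a with probability p. Firm B is indifferent when 5p + 12(1−p) = 14p + 4(1−p), giving p = 8/17.

8/17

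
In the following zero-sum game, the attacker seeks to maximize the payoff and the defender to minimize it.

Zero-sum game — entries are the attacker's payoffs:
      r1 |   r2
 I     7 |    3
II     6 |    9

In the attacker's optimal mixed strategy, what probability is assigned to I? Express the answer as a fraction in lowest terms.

3/7

Row minima are 3 and 6, so the attacker's maximin is 6; column maxima are 7 and 9, so the defender's minimax is 7. These differ, so the equilibrium is in mixed strategies.
Let the attacker play I with probability p. The defender is indifferent when 7p + 6(1−p) = 3p + 9(1−p), giving p = 3/7.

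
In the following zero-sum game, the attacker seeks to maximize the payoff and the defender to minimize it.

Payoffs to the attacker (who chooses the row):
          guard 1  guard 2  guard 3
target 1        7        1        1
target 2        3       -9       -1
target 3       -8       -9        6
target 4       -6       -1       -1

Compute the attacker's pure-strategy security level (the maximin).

The worst-case payoff for each row is target 1: 1, target 2: -9, target 3: -9, target 4: -6.
The best of these is 1.

1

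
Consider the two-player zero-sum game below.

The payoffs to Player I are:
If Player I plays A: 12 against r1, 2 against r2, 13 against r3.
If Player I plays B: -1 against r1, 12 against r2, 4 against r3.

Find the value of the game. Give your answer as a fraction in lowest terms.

146/23

Column r3 is strictly dominated by r1 for Player II (it gives Player I more in every row).
The remaining 2×2 game on (A, B) × (r1, r2) has no saddle point. Let Player I play A with probability p; indifference gives 12p − (1−p) = 2p + 12(1−p), so p = 13/23.
Similarly Player II's optimal q on r1 is 10/23, and the value is 12·(10/23) + (2)·(13/23) = 146/23.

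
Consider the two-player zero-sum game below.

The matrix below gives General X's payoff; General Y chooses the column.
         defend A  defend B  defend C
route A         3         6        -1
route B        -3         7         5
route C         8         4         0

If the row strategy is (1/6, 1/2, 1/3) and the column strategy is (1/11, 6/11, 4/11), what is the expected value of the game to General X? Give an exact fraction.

46/11

Against (1/11, 6/11, 4/11), each row's expected payoff is route A: 35/11; route B: 59/11; route C: 32/11.
Taking the (1/6, 1/2, 1/3)-weighted average: (1/6)·(35/11) + (1/2)·(59/11) + (1/3)·(32/11) = 46/11.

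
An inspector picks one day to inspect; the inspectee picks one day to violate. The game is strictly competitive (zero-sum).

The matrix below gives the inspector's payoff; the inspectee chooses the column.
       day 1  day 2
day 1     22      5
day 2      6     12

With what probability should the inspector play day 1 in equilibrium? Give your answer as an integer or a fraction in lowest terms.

6/23

Row minima are 5 and 6, so the inspector's maximin is 6; column maxima are 22 and 12, so the inspectee's minimax is 12. These differ, so the equilibrium is in mixed strategies.
Let the inspector play day 1 with probability p. The inspectee is indifferent when 22p + 6(1−p) = 5p + 12(1−p), giving p = 6/23.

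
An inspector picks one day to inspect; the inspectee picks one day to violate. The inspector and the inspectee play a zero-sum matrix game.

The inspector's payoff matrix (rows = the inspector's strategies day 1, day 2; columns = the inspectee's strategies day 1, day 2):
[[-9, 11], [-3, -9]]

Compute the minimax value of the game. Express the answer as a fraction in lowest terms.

-57/13

Row minima are -9 and -9, so the inspector's maximin is -9; column maxima are -3 and 11, so the inspectee's minimax is -3. These differ, so the equilibrium is in mixed strategies.
Let the inspector play day 1 with probability p. The inspectee is indifferent when −9p − 3(1−p) = 11p − 9(1−p), giving p = 3/13.
Let the inspectee play day 1 with probability q. The inspector is indifferent when −9q + 11(1−q) = −3q − 9(1−q), giving q = 10/13.
The value is -9·(10/13) + (11)·(3/13) = -57/13.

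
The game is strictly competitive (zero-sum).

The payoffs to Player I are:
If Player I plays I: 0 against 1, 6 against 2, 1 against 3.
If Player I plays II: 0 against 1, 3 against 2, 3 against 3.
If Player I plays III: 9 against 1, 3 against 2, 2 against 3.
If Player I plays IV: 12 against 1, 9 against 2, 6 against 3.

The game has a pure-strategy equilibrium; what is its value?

Row minima: 0, 0, 2, 6 → Player I's maximin is 6.
Column maxima: 12, 9, 6 → Player II's minimax is 6.
They coincide at (IV, 3), so the value is 6.

6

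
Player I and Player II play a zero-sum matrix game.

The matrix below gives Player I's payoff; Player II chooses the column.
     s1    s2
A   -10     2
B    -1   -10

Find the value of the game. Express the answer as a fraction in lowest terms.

-34/7

Row minima are -10 and -10, so Player I's maximin is -10; column maxima are -1 and 2, so Player II's minimax is -1. These differ, so the equilibrium is in mixed strategies.
Let Player I play A with probability p. Player II is indifferent when −10p − (1−p) = 2p − 10(1−p), giving p = 3/7.
Let Player II play s1 with probability q. Player I is indifferent when −10q + 2(1−q) = −q − 10(1−q), giving q = 4/7.
The value is -10·(4/7) + (2)·(3/7) = -34/7.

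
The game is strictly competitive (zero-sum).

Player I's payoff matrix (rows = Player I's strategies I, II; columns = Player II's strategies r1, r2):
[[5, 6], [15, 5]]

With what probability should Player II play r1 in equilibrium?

Row minima are 5 and 5, so Player I's maximin is 5; column maxima are 15 and 6, so Player II's minimax is 6. These differ, so the equilibrium is in mixed strategies.
Let Player II play r1 with probability q. Player I is indifferent when 5q + 6(1−q) = 15q + 5(1−q), giving q = 1/11.

1/11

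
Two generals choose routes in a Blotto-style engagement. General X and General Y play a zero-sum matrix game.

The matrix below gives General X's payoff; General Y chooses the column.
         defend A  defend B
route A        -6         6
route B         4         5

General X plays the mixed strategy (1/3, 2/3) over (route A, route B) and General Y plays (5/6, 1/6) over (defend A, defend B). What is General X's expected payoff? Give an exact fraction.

Against (5/6, 1/6), each row's expected payoff is route A: -4; route B: 25/6.
Taking the (1/3, 2/3)-weighted average: (1/3)·(-4) + (2/3)·(25/6) = 13/9.

13/9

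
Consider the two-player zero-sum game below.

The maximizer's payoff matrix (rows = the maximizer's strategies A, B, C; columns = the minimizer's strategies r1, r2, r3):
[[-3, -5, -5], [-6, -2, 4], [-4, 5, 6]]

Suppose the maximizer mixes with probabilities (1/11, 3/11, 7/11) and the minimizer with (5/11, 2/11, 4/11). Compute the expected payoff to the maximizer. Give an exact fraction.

-1/121

Against (5/11, 2/11, 4/11), each row's expected payoff is A: -45/11; B: -18/11; C: 14/11.
Taking the (1/11, 3/11, 7/11)-weighted average: (1/11)·(-45/11) + (3/11)·(-18/11) + (7/11)·(14/11) = -1/121.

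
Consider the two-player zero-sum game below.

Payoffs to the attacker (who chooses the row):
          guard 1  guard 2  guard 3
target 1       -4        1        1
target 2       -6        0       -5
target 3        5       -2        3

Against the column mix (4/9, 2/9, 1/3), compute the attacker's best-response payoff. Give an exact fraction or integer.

target 1: (-4)·(4/9) + (1)·(2/9) + (1)·(1/3) = -11/9.
target 2: (-6)·(4/9) + (0)·(2/9) + (-5)·(1/3) = -13/3.
target 3: (5)·(4/9) + (-2)·(2/9) + (3)·(1/3) = 25/9.
The best pure response is target 3 with expected payoff 25/9.

25/9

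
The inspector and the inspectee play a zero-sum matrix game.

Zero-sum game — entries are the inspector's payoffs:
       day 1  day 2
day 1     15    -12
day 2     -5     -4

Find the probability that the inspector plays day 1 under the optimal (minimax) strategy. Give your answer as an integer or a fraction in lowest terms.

1/28

Row minima are -12 and -5, so the inspector's maximin is -5; column maxima are 15 and -4, so the inspectee's minimax is -4. These differ, so the equilibrium is in mixed strategies.
Let the inspector play day 1 with probability p. The inspectee is indifferent when 15p − 5(1−p) = −12p − 4(1−p), giving p = 1/28.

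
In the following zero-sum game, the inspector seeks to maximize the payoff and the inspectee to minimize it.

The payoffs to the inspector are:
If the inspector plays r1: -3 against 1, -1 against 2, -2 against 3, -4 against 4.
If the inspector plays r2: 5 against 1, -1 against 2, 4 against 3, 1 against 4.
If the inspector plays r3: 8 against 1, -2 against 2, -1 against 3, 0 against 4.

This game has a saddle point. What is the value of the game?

-1

Row minima: -4, -1, -2 → the inspector's maximin is -1.
Column maxima: 8, -1, 4, 1 → the inspectee's minimax is -1.
They coincide at (r2, 2), so the value is -1.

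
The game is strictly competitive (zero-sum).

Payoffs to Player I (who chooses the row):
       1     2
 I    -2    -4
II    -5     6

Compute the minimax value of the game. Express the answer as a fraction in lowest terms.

Row minima are -4 and -5, so Player I's maximin is -4; column maxima are -2 and 6, so Player II's minimax is -2. These differ, so the equilibrium is in mixed strategies.
Let Player I play I with probability p. Player II is indifferent when −2p − 5(1−p) = −4p + 6(1−p), giving p = 11/13.
Let Player II play 1 with probability q. Player I is indifferent when −2q − 4(1−q) = −5q + 6(1−q), giving q = 10/13.
The value is -2·(10/13) + (-4)·(3/13) = -32/13.

-32/13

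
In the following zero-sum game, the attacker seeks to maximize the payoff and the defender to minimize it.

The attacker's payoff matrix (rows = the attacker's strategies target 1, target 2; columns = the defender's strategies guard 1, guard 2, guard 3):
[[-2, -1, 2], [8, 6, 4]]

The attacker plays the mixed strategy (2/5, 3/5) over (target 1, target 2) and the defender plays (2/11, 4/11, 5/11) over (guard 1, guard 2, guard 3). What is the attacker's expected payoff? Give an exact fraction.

Against (2/11, 4/11, 5/11), each row's expected payoff is target 1: 2/11; target 2: 60/11.
Taking the (2/5, 3/5)-weighted average: (2/5)·(2/11) + (3/5)·(60/11) = 184/55.

184/55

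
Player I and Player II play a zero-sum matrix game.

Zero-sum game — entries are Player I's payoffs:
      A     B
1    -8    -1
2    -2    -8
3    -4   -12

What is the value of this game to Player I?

-62/13

Row 3 is strictly dominated by row 2, so Player I never plays it.
The remaining 2×2 game on (1, 2) × (A, B) has no saddle point. Let Player I play 1 with probability p; indifference gives −8p − 2(1−p) = −p − 8(1−p), so p = 6/13.
Similarly Player II's optimal q on A is 7/13, and the value is -8·(7/13) + (-1)·(6/13) = -62/13.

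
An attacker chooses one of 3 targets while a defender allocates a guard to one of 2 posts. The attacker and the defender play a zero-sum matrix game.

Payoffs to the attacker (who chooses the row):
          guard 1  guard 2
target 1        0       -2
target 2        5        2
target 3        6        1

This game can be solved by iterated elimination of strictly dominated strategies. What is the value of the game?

2

Row target 1 is strictly dominated by row target 2 (5>0, 2>-2); eliminate target 1.
Column guard 1 is strictly dominated by guard 2 for the defender (2<5, 1<6); eliminate guard 1.
Row target 3 is strictly dominated by row target 2 (2>1); eliminate target 3.
Only (target 2, guard 2) remains, with payoff 2.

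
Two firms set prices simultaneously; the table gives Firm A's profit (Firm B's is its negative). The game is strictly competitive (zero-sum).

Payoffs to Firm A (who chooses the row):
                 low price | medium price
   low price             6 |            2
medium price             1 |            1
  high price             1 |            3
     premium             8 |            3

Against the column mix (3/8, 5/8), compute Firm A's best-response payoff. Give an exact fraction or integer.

39/8

low price: (6)·(3/8) + (2)·(5/8) = 7/2.
medium price: (1)·(3/8) + (1)·(5/8) = 1.
high price: (1)·(3/8) + (3)·(5/8) = 9/4.
premium: (8)·(3/8) + (3)·(5/8) = 39/8.
The best pure response is premium with expected payoff 39/8.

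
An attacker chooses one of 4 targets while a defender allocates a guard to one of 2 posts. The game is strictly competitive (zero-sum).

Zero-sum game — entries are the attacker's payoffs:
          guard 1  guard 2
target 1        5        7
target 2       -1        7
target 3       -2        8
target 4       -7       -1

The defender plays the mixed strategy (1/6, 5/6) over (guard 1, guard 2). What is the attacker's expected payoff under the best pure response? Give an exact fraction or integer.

20/3

target 1: (5)·(1/6) + (7)·(5/6) = 20/3.
target 2: (-1)·(1/6) + (7)·(5/6) = 17/3.
target 3: (-2)·(1/6) + (8)·(5/6) = 19/3.
target 4: (-7)·(1/6) + (-1)·(5/6) = -2.
The best pure response is target 1 with expected payoff 20/3.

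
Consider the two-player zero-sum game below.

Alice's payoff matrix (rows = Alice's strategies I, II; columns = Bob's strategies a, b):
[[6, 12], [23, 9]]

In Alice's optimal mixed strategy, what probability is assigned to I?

Row minima are 6 and 9, so Alice's maximin is 9; column maxima are 23 and 12, so Bob's minimax is 12. These differ, so the equilibrium is in mixed strategies.
Let Alice play I with probability p. Bob is indifferent when 6p + 23(1−p) = 12p + 9(1−p), giving p = 7/10.

7/10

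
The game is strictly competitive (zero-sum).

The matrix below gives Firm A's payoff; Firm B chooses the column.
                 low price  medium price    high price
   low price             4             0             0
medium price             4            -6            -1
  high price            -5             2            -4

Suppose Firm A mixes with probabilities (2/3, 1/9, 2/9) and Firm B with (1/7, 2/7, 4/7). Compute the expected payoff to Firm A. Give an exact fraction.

Against (1/7, 2/7, 4/7), each row's expected payoff is low price: 4/7; medium price: -12/7; high price: -17/7.
Taking the (2/3, 1/9, 2/9)-weighted average: (2/3)·(4/7) + (1/9)·(-12/7) + (2/9)·(-17/7) = -22/63.

-22/63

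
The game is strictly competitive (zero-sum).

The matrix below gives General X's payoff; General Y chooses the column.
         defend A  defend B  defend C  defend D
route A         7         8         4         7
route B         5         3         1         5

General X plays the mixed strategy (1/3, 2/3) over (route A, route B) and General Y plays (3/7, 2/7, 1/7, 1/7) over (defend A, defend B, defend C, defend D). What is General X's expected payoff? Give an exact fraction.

34/7

Against (3/7, 2/7, 1/7, 1/7), each row's expected payoff is route A: 48/7; route B: 27/7.
Taking the (1/3, 2/3)-weighted average: (1/3)·(48/7) + (2/3)·(27/7) = 34/7.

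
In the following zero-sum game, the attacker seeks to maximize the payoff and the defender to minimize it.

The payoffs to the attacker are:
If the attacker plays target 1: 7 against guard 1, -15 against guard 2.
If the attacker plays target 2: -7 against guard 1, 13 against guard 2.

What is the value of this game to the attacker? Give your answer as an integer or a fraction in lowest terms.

-1/3

Row minima are -15 and -7, so the attacker's maximin is -7; column maxima are 7 and 13, so the defender's minimax is 7. These differ, so the equilibrium is in mixed strategies.
Let the attacker play target 1 with probability p. The defender is indifferent when 7p − 7(1−p) = −15p + 13(1−p), giving p = 10/21.
Let the defender play guard 1 with probability q. The attacker is indifferent when 7q − 15(1−q) = −7q + 13(1−q), giving q = 2/3.
The value is 7·(2/3) + (-15)·(1/3) = -1/3.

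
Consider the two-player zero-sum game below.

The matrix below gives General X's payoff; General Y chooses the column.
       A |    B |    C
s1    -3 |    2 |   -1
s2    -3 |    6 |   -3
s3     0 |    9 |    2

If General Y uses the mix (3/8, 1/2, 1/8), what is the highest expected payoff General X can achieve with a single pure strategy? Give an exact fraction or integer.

s1: (-3)·(3/8) + (2)·(1/2) + (-1)·(1/8) = -1/4.
s2: (-3)·(3/8) + (6)·(1/2) + (-3)·(1/8) = 3/2.
s3: (0)·(3/8) + (9)·(1/2) + (2)·(1/8) = 19/4.
The best pure response is s3 with expected payoff 19/4.

19/4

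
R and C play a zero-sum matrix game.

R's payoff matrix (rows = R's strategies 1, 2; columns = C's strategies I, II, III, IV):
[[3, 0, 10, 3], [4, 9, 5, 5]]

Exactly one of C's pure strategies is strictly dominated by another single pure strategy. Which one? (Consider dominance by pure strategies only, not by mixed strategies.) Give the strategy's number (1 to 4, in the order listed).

3

C prefers columns that give R less. Compare III with I: 3 < 10, 4 < 5.
So I strictly dominates III for C; III is strictly dominated.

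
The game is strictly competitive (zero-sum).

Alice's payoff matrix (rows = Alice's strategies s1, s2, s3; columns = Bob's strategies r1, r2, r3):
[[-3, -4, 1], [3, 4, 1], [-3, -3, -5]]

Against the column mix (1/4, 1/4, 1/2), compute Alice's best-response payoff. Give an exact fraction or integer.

9/4

s1: (-3)·(1/4) + (-4)·(1/4) + (1)·(1/2) = -5/4.
s2: (3)·(1/4) + (4)·(1/4) + (1)·(1/2) = 9/4.
s3: (-3)·(1/4) + (-3)·(1/4) + (-5)·(1/2) = -4.
The best pure response is s2 with expected payoff 9/4.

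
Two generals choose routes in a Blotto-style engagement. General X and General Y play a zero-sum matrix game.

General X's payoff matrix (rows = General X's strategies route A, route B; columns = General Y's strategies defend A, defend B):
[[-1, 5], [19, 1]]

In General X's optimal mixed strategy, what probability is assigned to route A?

3/4

Row minima are -1 and 1, so General X's maximin is 1; column maxima are 19 and 5, so General Y's minimax is 5. These differ, so the equilibrium is in mixed strategies.
Let General X play route A with probability p. General Y is indifferent when −p + 19(1−p) = 5p + (1−p), giving p = 3/4.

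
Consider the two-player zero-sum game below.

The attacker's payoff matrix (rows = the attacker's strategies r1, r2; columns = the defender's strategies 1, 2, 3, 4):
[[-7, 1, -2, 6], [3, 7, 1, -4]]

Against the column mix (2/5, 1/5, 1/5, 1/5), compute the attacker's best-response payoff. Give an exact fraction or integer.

r1: (-7)·(2/5) + (1)·(1/5) + (-2)·(1/5) + (6)·(1/5) = -9/5.
r2: (3)·(2/5) + (7)·(1/5) + (1)·(1/5) + (-4)·(1/5) = 2.
The best pure response is r2 with expected payoff 2.

2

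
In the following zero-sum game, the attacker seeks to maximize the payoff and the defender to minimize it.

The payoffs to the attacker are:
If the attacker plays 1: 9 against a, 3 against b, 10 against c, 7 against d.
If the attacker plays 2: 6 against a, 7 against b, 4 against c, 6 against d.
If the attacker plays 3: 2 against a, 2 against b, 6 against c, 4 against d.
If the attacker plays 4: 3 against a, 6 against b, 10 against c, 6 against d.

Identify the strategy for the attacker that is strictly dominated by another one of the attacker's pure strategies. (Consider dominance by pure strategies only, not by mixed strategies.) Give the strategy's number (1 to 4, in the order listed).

Compare 3 with 1: 9 > 2, 3 > 2, 10 > 6, 7 > 4.
So 1 strictly dominates 3 for the attacker; 3 is strictly dominated.

3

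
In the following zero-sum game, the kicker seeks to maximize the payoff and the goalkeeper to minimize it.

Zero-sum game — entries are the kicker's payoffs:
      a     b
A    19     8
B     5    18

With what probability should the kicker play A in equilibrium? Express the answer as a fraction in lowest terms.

13/24

Row minima are 8 and 5, so the kicker's maximin is 8; column maxima are 19 and 18, so the goalkeeper's minimax is 18. These differ, so the equilibrium is in mixed strategies.
Let the kicker play A with probability p. The goalkeeper is indifferent when 19p + 5(1−p) = 8p + 18(1−p), giving p = 13/24.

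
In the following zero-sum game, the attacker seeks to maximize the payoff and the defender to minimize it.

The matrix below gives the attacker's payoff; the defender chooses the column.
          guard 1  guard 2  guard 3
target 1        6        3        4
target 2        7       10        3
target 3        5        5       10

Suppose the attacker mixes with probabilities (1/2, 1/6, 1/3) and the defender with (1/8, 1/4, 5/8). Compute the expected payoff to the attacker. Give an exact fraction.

67/12

Against (1/8, 1/4, 5/8), each row's expected payoff is target 1: 4; target 2: 21/4; target 3: 65/8.
Taking the (1/2, 1/6, 1/3)-weighted average: (1/2)·(4) + (1/6)·(21/4) + (1/3)·(65/8) = 67/12.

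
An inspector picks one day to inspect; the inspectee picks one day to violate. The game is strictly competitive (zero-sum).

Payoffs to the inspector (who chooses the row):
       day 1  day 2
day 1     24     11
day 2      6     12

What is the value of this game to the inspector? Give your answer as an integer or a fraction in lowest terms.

Row minima are 11 and 6, so the inspector's maximin is 11; column maxima are 24 and 12, so the inspectee's minimax is 12. These differ, so the equilibrium is in mixed strategies.
Let the inspector play day 1 with probability p. The inspectee is indifferent when 24p + 6(1−p) = 11p + 12(1−p), giving p = 6/19.
Let the inspectee play day 1 with probability q. The inspector is indifferent when 24q + 11(1−q) = 6q + 12(1−q), giving q = 1/19.
The value is 24·(1/19) + (11)·(18/19) = 222/19.

222/19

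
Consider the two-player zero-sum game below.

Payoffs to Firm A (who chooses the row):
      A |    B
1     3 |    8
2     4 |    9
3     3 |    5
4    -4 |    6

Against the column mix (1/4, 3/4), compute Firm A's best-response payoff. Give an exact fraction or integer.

1: (3)·(1/4) + (8)·(3/4) = 27/4.
2: (4)·(1/4) + (9)·(3/4) = 31/4.
3: (3)·(1/4) + (5)·(3/4) = 9/2.
4: (-4)·(1/4) + (6)·(3/4) = 7/2.
The best pure response is 2 with expected payoff 31/4.

31/4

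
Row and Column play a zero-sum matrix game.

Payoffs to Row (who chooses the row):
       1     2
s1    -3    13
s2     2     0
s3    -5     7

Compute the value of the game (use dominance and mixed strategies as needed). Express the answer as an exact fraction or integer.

13/9

Row s3 is strictly dominated by row s1, so Row never plays it.
The remaining 2×2 game on (s1, s2) × (1, 2) has no saddle point. Let Row play s1 with probability p; indifference gives −3p + 2(1−p) = 13p, so p = 1/9.
Similarly Column's optimal q on 1 is 13/18, and the value is -3·(13/18) + (13)·(5/18) = 13/9.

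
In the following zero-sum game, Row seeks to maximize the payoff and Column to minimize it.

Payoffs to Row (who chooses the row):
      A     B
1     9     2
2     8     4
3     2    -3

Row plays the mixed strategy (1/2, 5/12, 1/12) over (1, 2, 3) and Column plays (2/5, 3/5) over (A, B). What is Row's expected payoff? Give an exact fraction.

Against (2/5, 3/5), each row's expected payoff is 1: 24/5; 2: 28/5; 3: -1.
Taking the (1/2, 5/12, 1/12)-weighted average: (1/2)·(24/5) + (5/12)·(28/5) + (1/12)·(-1) = 93/20.

93/20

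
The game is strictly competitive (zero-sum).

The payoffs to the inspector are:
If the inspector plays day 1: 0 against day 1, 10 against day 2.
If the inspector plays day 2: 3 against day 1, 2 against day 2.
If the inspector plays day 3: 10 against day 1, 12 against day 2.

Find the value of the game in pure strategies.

10

Row minima: 0, 2, 10 → the inspector's maximin is 10.
Column maxima: 10, 12 → the inspectee's minimax is 10.
They coincide at (day 3, day 1), so the value is 10.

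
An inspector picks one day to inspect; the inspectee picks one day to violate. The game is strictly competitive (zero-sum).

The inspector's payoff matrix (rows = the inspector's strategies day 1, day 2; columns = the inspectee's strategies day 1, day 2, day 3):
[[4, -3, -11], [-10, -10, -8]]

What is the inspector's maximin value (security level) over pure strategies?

-10

The worst-case payoff for each row is day 1: -11, day 2: -10.
The best of these is -10.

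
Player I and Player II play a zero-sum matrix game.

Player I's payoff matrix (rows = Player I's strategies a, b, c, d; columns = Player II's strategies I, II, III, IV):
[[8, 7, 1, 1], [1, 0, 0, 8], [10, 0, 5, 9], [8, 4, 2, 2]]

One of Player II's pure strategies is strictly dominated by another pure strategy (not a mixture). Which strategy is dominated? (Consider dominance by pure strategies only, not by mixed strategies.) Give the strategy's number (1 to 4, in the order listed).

1

Player II prefers columns that give Player I less. Compare I with II: 7 < 8, 0 < 1, 0 < 10, 4 < 8.
So II strictly dominates I for Player II; I is strictly dominated.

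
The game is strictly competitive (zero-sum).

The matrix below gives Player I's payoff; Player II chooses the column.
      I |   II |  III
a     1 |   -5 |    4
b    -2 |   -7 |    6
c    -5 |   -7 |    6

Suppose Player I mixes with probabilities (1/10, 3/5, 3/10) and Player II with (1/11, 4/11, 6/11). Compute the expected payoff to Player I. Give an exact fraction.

5/11

Against (1/11, 4/11, 6/11), each row's expected payoff is a: 5/11; b: 6/11; c: 3/11.
Taking the (1/10, 3/5, 3/10)-weighted average: (1/10)·(5/11) + (3/5)·(6/11) + (3/10)·(3/11) = 5/11.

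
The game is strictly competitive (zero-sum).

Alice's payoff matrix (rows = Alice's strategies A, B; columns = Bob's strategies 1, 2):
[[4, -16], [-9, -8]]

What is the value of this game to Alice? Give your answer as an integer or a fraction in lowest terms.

Row minima are -16 and -9, so Alice's maximin is -9; column maxima are 4 and -8, so Bob's minimax is -8. These differ, so the equilibrium is in mixed strategies.
Let Alice play A with probability p. Bob is indifferent when 4p − 9(1−p) = −16p − 8(1−p), giving p = 1/21.
Let Bob play 1 with probability q. Alice is indifferent when 4q − 16(1−q) = −9q − 8(1−q), giving q = 8/21.
The value is 4·(8/21) + (-16)·(13/21) = -176/21.

-176/21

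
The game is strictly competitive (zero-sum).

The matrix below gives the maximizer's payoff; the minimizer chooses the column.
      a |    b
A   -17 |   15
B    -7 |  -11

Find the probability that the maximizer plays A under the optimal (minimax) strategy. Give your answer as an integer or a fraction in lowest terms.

1/9

Row minima are -17 and -11, so the maximizer's maximin is -11; column maxima are -7 and 15, so the minimizer's minimax is -7. These differ, so the equilibrium is in mixed strategies.
Let the maximizer play A with probability p. The minimizer is indifferent when −17p − 7(1−p) = 15p − 11(1−p), giving p = 1/9.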